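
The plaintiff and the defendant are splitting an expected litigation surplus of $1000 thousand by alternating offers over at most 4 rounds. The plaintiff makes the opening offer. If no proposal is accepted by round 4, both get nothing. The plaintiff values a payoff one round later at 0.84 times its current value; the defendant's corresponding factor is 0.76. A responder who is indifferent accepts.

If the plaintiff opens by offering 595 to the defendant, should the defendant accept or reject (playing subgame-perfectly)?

Round 4 (the defendant proposes): the plaintiff will accept anything ≥ 0, so the defendant offers 0 and keeps 1000.
Round 3 (the plaintiff proposes): the defendant can get 1000 next round, worth 0.76 × 1000 = 760 now, so the plaintiff offers 760, keeping 240.
Round 2 (the defendant proposes): the plaintiff can get 240 next round, worth 0.84 × 240 = 201.6 now. The defendant offers 201.6 and keeps 1000 − 201.6 = 798.4.
So by rejecting in round 1, the defendant gets 798.4 next round, worth 0.76 × 798.4 = 606.784 now.
Offer 595 < 606.784, so the defendant rejects.

Reject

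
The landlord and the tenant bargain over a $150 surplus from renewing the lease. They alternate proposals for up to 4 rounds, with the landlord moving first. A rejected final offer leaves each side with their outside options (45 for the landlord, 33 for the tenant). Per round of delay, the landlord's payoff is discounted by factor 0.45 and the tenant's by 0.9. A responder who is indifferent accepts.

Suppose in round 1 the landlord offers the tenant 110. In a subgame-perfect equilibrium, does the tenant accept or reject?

Round 4 (the tenant proposes): the landlord gets 45 if talks fail, so the tenant offers 45 and keeps 105.
Round 3 (the landlord proposes): the tenant can get 105 next round, worth 0.9 × 105 = 94.5 now; the landlord offers that and keeps 55.5.
Round 2 (the tenant proposes): the landlord can get 55.5 next round, worth 0.45 × 55.5 = 24.975 now. The tenant offers 24.975 and keeps 150 − 24.975 = 125.025.
So by rejecting in round 1, the tenant gets 125.025 next round, worth 0.9 × 125.025 = 112.5225 now.
Offer 110 < 112.5225, so the tenant rejects.

Reject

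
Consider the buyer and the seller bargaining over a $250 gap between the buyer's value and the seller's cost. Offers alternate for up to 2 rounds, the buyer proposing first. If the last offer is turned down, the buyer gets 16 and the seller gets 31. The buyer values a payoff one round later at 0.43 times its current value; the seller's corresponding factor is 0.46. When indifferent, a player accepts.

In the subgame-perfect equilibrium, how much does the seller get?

Work backward from the last round.
Round 2 (the seller proposes): the buyer gets 16 if talks fail, so the seller offers 16 and keeps 234.
Round 1 (the buyer proposes): the seller can get 234 next round, worth 0.46 × 234 = 107.64 now; the buyer offers that and keeps 142.36.

107.64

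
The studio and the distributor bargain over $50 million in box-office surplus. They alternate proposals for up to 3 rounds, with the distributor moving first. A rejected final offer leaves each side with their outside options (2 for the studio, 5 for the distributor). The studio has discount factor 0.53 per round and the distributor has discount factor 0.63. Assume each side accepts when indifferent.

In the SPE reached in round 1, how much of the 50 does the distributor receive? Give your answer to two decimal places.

39.53

Work backward from the last round.
Round 3 (the distributor proposes): the studio gets 2 if talks fail, so the distributor offers 2 and keeps 48.
Round 2 (the studio proposes): the distributor can get 48 next round, worth 0.63 × 48 = 30.24 now. The studio offers 30.24 and keeps 50 − 30.24 = 19.76.
Round 1 (the distributor proposes): the studio can get 19.76 next round, worth 0.53 × 19.76 = 10.4728 now; the distributor offers that and keeps 39.5272.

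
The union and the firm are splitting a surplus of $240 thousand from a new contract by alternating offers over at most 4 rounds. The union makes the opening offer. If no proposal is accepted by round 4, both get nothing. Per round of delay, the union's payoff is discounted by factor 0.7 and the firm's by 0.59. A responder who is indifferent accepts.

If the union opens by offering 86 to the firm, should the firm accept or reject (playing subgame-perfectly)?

Work out the firm's continuation value if the offer is rejected.
Round 4 (the firm proposes): the union will accept anything ≥ 0, so the firm offers 0 and keeps 240.
Round 3 (the union proposes): the firm can get 240 next round, worth 0.59 × 240 = 141.6 now; the union offers that and keeps 98.4.
Round 2 (the firm proposes): the union can get 98.4 next round, worth 0.7 × 98.4 = 68.88 now; the firm offers that and keeps 171.12.
So by rejecting in round 1, the firm gets 171.12 next round, worth 0.59 × 171.12 = 100.9608 now.
Offer 86 < 100.9608, so the firm rejects.

Reject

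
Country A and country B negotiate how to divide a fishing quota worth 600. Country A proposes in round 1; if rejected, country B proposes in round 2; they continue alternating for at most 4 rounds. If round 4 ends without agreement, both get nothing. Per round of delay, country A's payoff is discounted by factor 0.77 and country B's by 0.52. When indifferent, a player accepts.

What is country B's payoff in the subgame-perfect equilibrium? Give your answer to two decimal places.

Round 4 (country B proposes): country A will accept anything ≥ 0, so country B offers 0 and keeps 600.
Round 3 (country A proposes): country B can get 600 next round, worth 0.52 × 600 = 312 now, so country A offers 312, keeping 288.
Round 2 (country B proposes): country A can get 288 next round, worth 0.77 × 288 = 221.76 now; country B offers that and keeps 378.24.
Round 1 (country A proposes): country B can get 378.24 next round, worth 0.52 × 378.24 = 196.6848 now; country A offers that and keeps 403.3152.

196.68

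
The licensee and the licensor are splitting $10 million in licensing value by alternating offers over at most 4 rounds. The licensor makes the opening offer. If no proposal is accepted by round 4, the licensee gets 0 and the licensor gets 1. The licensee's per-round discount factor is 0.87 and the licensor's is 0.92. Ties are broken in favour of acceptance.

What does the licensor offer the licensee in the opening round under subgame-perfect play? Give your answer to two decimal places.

6.96

By backward induction:
Round 4 (the licensee proposes): the licensor gets 1 if talks fail, so the licensee offers 1 and keeps 9.
Round 3 (the licensor proposes): the licensee can get 9 next round, worth 0.87 × 9 = 7.83 now, so the licensor offers 7.83, keeping 2.17.
Round 2 (the licensee proposes): the licensor can get 2.17 next round, worth 0.92 × 2.17 = 1.9964 now; the licensee offers that and keeps 8.0036.
Round 1 (the licensor proposes): the licensee can get 8.0036 next round, worth 0.87 × 8.0036 = 6.963132 now, so the licensor offers 6.963132, keeping 3.036868.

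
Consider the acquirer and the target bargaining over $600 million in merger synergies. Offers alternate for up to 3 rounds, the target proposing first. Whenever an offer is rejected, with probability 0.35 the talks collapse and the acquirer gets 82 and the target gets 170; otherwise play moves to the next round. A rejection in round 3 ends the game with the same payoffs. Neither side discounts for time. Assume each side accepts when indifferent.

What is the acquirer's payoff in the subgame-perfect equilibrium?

161.17

By backward induction:
Round 3 (the target proposes): the acquirer gets 82 if talks fail, so the target offers 82 and keeps 518.
Round 2 (the acquirer proposes): rejecting gives the target an expected 0.65 × 518 + 0.35 × 170 = 396.2; the acquirer offers that and keeps 203.8.
Round 1 (the target proposes): rejecting gives the acquirer an expected 0.65 × 203.8 + 0.35 × 82 = 161.17, so the target offers 161.17, keeping 438.83.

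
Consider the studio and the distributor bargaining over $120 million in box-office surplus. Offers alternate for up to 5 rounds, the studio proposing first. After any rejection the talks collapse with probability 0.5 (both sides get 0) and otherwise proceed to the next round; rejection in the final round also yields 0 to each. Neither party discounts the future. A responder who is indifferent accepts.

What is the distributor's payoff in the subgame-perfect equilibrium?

37.5

By backward induction:
Round 5 (the studio proposes): rejection yields 0 for the distributor; the studio offers 0 and keeps 120.
Round 4 (the distributor proposes): rejecting gives the studio an expected 0.5 × 120 = 60; the distributor offers that and keeps 60.
Round 3 (the studio proposes): rejecting gives the distributor an expected 0.5 × 60 = 30, so the studio offers 30, keeping 90.
Round 2 (the distributor proposes): rejecting gives the studio an expected 0.5 × 90 = 45; the distributor offers that and keeps 75.
Round 1 (the studio proposes): rejecting gives the distributor an expected 0.5 × 75 = 37.5, so the studio offers 37.5, keeping 82.5.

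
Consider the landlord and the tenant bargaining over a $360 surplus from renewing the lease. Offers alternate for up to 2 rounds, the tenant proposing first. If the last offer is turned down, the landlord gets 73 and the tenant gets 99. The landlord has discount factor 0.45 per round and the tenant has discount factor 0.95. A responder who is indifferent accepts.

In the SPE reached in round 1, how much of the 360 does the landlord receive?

117.45

Work backward from the last round.
Round 2 (the landlord proposes): the tenant gets 99 if talks fail, so the landlord offers 99 and keeps 261.
Round 1 (the tenant proposes): the landlord can get 261 next round, worth 0.45 × 261 = 117.45 now; the tenant offers that and keeps 242.55.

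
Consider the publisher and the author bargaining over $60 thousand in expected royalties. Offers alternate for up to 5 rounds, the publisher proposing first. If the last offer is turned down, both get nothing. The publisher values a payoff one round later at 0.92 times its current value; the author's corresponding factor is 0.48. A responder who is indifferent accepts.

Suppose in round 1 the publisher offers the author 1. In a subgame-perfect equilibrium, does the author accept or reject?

Round 5 (the publisher proposes): the author will accept anything ≥ 0, so the publisher offers 0 and keeps 60.
Round 4 (the author proposes): the publisher can get 60 next round, worth 0.92 × 60 = 55.2 now; the author offers that and keeps 4.8.
Round 3 (the publisher proposes): the author can get 4.8 next round, worth 0.48 × 4.8 = 2.304 now. The publisher offers 2.304 and keeps 60 − 2.304 = 57.696.
Round 2 (the author proposes): the publisher can get 57.696 next round, worth 0.92 × 57.696 = 53.08032 now; the author offers that and keeps 6.91968.
So by rejecting in round 1, the author gets 6.91968 next round, worth 0.48 × 6.91968 = 3.3214464 now.
Offer 1 < 3.3214464, so the author rejects.

Reject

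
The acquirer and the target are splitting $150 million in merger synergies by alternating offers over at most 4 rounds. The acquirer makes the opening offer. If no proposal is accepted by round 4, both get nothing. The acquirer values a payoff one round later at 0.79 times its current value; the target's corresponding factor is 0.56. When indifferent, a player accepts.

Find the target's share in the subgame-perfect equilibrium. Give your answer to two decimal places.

54.80

Round 4 (the target proposes): rejection yields 0 for the acquirer; the target offers 0 and keeps 150.
Round 3 (the acquirer proposes): the target can get 150 next round, worth 0.56 × 150 = 84 now. The acquirer offers 84 and keeps 150 − 84 = 66.
Round 2 (the target proposes): the acquirer can get 66 next round, worth 0.79 × 66 = 52.14 now, so the target offers 52.14, keeping 97.86.
Round 1 (the acquirer proposes): the target can get 97.86 next round, worth 0.56 × 97.86 = 54.8016 now. The acquirer offers 54.8016 and keeps 150 − 54.8016 = 95.1984.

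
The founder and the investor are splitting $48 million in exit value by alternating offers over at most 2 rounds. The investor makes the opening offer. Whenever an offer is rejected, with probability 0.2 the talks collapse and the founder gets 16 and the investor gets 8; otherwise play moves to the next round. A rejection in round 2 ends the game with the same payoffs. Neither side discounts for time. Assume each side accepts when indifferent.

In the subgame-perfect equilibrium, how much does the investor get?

By backward induction:
Round 2 (the founder proposes): the investor gets 8 if talks fail, so the founder offers 8 and keeps 40.
Round 1 (the investor proposes): rejecting gives the founder an expected 0.8 × 40 + 0.2 × 16 = 35.2. The investor offers 35.2 and keeps 48 − 35.2 = 12.8.

12.8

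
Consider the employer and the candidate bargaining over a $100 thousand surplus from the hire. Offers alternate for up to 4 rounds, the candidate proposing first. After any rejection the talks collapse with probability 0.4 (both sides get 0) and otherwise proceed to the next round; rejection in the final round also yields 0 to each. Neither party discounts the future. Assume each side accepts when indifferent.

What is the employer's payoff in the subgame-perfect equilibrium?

Round 4 (the employer proposes): the candidate will accept anything ≥ 0, so the employer offers 0 and keeps 100.
Round 3 (the candidate proposes): rejecting gives the employer an expected 0.6 × 100 = 60, so the candidate offers 60, keeping 40.
Round 2 (the employer proposes): rejecting gives the candidate an expected 0.6 × 40 = 24; the employer offers that and keeps 76.
Round 1 (the candidate proposes): rejecting gives the employer an expected 0.6 × 76 = 45.6. The candidate offers 45.6 and keeps 100 − 45.6 = 54.4.

45.6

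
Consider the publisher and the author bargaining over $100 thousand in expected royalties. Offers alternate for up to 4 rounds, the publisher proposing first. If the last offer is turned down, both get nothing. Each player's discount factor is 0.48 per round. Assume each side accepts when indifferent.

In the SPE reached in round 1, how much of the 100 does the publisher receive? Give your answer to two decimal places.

63.98

Round 4 (the author proposes): rejection yields 0 for the publisher; the author offers 0 and keeps 100.
Round 3 (the publisher proposes): the author can get 100 next round, worth 0.48 × 100 = 48 now, so the publisher offers 48, keeping 52.
Round 2 (the author proposes): the publisher can get 52 next round, worth 0.48 × 52 = 24.96 now. The author offers 24.96 and keeps 100 − 24.96 = 75.04.
Round 1 (the publisher proposes): the author can get 75.04 next round, worth 0.48 × 75.04 = 36.0192 now, so the publisher offers 36.0192, keeping 63.9808.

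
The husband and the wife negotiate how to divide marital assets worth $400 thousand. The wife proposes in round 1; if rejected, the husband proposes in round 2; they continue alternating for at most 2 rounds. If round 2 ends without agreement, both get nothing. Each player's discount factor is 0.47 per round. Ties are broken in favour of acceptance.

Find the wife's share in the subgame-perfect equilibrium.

212

By backward induction:
Round 2 (the husband proposes): rejection yields 0 for the wife; the husband offers 0 and keeps 400.
Round 1 (the wife proposes): the husband can get 400 next round, worth 0.47 × 400 = 188 now. The wife offers 188 and keeps 400 − 188 = 212.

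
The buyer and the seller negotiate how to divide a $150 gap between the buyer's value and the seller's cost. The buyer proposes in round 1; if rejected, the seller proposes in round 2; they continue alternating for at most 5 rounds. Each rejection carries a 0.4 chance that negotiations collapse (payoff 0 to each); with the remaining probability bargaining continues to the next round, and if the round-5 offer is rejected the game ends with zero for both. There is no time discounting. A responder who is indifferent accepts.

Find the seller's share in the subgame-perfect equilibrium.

48.96

By backward induction:
Round 5 (the buyer proposes): the seller will accept anything ≥ 0, so the buyer offers 0 and keeps 150.
Round 4 (the seller proposes): rejecting gives the buyer an expected 0.6 × 150 = 90. The seller offers 90 and keeps 150 − 90 = 60.
Round 3 (the buyer proposes): rejecting gives the seller an expected 0.6 × 60 = 36; the buyer offers that and keeps 114.
Round 2 (the seller proposes): rejecting gives the buyer an expected 0.6 × 114 = 68.4. The seller offers 68.4 and keeps 150 − 68.4 = 81.6.
Round 1 (the buyer proposes): rejecting gives the seller an expected 0.6 × 81.6 = 48.96. The buyer offers 48.96 and keeps 150 − 48.96 = 101.04.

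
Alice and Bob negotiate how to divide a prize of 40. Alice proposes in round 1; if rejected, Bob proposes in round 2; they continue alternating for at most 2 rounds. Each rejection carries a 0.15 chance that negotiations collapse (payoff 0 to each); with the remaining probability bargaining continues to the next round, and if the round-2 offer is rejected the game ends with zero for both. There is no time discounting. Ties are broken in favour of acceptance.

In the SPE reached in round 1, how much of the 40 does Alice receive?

6

By backward induction:
Round 2 (Bob proposes): Alice will accept anything ≥ 0, so Bob offers 0 and keeps 40.
Round 1 (Alice proposes): rejecting gives Bob an expected 0.85 × 40 = 34. Alice offers 34 and keeps 40 − 34 = 6.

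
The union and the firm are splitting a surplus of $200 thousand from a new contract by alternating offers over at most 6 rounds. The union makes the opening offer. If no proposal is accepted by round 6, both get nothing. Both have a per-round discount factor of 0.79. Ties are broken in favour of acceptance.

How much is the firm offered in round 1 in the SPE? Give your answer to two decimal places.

115.43

Round 6 (the firm proposes): rejection yields 0 for the union; the firm offers 0 and keeps 200.
Round 5 (the union proposes): the firm can get 200 next round, worth 0.79 × 200 = 158 now, so the union offers 158, keeping 42.
Round 4 (the firm proposes): the union can get 42 next round, worth 0.79 × 42 = 33.18 now. The firm offers 33.18 and keeps 200 − 33.18 = 166.82.
Round 3 (the union proposes): the firm can get 166.82 next round, worth 0.79 × 166.82 = 131.7878 now, so the union offers 131.7878, keeping 68.2122.
Round 2 (the firm proposes): the union can get 68.2122 next round, worth 0.79 × 68.2122 = 53.887638 now; the firm offers that and keeps 146.112362.
Round 1 (the union proposes): the firm can get 146.112362 next round, worth 0.79 × 146.112362 = 115.42876598 now; the union offers that and keeps 84.57123402.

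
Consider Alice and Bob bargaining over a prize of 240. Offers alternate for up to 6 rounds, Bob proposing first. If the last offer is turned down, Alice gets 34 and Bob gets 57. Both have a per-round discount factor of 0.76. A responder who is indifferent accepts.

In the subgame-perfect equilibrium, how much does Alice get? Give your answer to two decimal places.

115.46

Round 6 (Alice proposes): Bob gets 57 if talks fail, so Alice offers 57 and keeps 183.
Round 5 (Bob proposes): Alice can get 183 next round, worth 0.76 × 183 = 139.08 now, so Bob offers 139.08, keeping 100.92.
Round 4 (Alice proposes): Bob can get 100.92 next round, worth 0.76 × 100.92 = 76.6992 now; Alice offers that and keeps 163.3008.
Round 3 (Bob proposes): Alice can get 163.3008 next round, worth 0.76 × 163.3008 = 124.108608 now; Bob offers that and keeps 115.891392.
Round 2 (Alice proposes): Bob can get 115.891392 next round, worth 0.76 × 115.891392 = 88.07745792 now; Alice offers that and keeps 151.92254208.
Round 1 (Bob proposes): Alice can get 151.92254208 next round, worth 0.76 × 151.92254208 = 115.4611319808 now. Bob offers 115.4611319808 and keeps 240 − 115.4611319808 = 124.5388680192.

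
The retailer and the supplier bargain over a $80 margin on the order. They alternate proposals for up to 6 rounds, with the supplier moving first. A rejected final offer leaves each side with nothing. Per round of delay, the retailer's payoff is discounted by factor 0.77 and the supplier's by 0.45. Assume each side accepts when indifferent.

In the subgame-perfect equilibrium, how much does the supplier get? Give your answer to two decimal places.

Round 6 (the retailer proposes): rejection yields 0 for the supplier; the retailer offers 0 and keeps 80.
Round 5 (the supplier proposes): the retailer can get 80 next round, worth 0.77 × 80 = 61.6 now. The supplier offers 61.6 and keeps 80 − 61.6 = 18.4.
Round 4 (the retailer proposes): the supplier can get 18.4 next round, worth 0.45 × 18.4 = 8.28 now. The retailer offers 8.28 and keeps 80 − 8.28 = 71.72.
Round 3 (the supplier proposes): the retailer can get 71.72 next round, worth 0.77 × 71.72 = 55.2244 now, so the supplier offers 55.2244, keeping 24.7756.
Round 2 (the retailer proposes): the supplier can get 24.7756 next round, worth 0.45 × 24.7756 = 11.14902 now, so the retailer offers 11.14902, keeping 68.85098.
Round 1 (the supplier proposes): the retailer can get 68.85098 next round, worth 0.77 × 68.85098 = 53.0152546 now. The supplier offers 53.0152546 and keeps 80 − 53.0152546 = 26.9847454.

26.98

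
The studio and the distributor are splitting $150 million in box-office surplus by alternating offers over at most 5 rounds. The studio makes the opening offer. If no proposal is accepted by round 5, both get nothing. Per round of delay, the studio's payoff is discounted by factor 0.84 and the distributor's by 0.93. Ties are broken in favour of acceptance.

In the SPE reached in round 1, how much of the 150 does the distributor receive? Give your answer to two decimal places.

Round 5 (the studio proposes): rejection yields 0 for the distributor; the studio offers 0 and keeps 150.
Round 4 (the distributor proposes): the studio can get 150 next round, worth 0.84 × 150 = 126 now. The distributor offers 126 and keeps 150 − 126 = 24.
Round 3 (the studio proposes): the distributor can get 24 next round, worth 0.93 × 24 = 22.32 now, so the studio offers 22.32, keeping 127.68.
Round 2 (the distributor proposes): the studio can get 127.68 next round, worth 0.84 × 127.68 = 107.2512 now; the distributor offers that and keeps 42.7488.
Round 1 (the studio proposes): the distributor can get 42.7488 next round, worth 0.93 × 42.7488 = 39.756384 now, so the studio offers 39.756384, keeping 110.243616.

39.76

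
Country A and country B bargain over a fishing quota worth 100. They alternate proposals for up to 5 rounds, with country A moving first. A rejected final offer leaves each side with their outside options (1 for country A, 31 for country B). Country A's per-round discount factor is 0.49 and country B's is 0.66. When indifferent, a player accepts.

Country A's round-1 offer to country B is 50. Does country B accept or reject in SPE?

Accept

Work out country B's continuation value if the offer is rejected.
Round 5 (country A proposes): country B gets 31 if talks fail, so country A offers 31 and keeps 69.
Round 4 (country B proposes): country A can get 69 next round, worth 0.49 × 69 = 33.81 now, so country B offers 33.81, keeping 66.19.
Round 3 (country A proposes): country B can get 66.19 next round, worth 0.66 × 66.19 = 43.6854 now, so country A offers 43.6854, keeping 56.3146.
Round 2 (country B proposes): country A can get 56.3146 next round, worth 0.49 × 56.3146 = 27.594154 now, so country B offers 27.594154, keeping 72.405846.
So by rejecting in round 1, country B gets 72.405846 next round, worth 0.66 × 72.405846 = 47.78785836 now.
Offer 50 ≥ 47.78785836, so country B accepts.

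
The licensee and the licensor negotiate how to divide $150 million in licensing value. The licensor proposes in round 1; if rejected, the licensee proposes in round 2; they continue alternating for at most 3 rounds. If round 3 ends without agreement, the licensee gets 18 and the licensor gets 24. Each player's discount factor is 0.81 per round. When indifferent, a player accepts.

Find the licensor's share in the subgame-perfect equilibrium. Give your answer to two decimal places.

Round 3 (the licensor proposes): the licensee gets 18 if talks fail, so the licensor offers 18 and keeps 132.
Round 2 (the licensee proposes): the licensor can get 132 next round, worth 0.81 × 132 = 106.92 now. The licensee offers 106.92 and keeps 150 − 106.92 = 43.08.
Round 1 (the licensor proposes): the licensee can get 43.08 next round, worth 0.81 × 43.08 = 34.8948 now. The licensor offers 34.8948 and keeps 150 − 34.8948 = 115.1052.

115.11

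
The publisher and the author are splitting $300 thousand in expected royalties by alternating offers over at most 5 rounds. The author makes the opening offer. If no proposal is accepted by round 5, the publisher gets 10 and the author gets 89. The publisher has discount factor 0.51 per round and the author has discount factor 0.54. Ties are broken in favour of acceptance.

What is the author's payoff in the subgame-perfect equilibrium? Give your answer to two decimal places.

By backward induction:
Round 5 (the author proposes): the publisher gets 10 if talks fail, so the author offers 10 and keeps 290.
Round 4 (the publisher proposes): the author can get 290 next round, worth 0.54 × 290 = 156.6 now. The publisher offers 156.6 and keeps 300 − 156.6 = 143.4.
Round 3 (the author proposes): the publisher can get 143.4 next round, worth 0.51 × 143.4 = 73.134 now, so the author offers 73.134, keeping 226.866.
Round 2 (the publisher proposes): the author can get 226.866 next round, worth 0.54 × 226.866 = 122.50764 now, so the publisher offers 122.50764, keeping 177.49236.
Round 1 (the author proposes): the publisher can get 177.49236 next round, worth 0.51 × 177.49236 = 90.5211036 now. The author offers 90.5211036 and keeps 300 − 90.5211036 = 209.4788964.

209.48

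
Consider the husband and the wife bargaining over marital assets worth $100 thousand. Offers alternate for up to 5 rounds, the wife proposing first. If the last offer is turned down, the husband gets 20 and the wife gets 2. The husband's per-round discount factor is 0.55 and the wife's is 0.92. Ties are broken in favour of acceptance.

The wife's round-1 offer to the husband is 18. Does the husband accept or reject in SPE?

Accept

Round 5 (the wife proposes): the husband gets 20 if talks fail, so the wife offers 20 and keeps 80.
Round 4 (the husband proposes): the wife can get 80 next round, worth 0.92 × 80 = 73.6 now; the husband offers that and keeps 26.4.
Round 3 (the wife proposes): the husband can get 26.4 next round, worth 0.55 × 26.4 = 14.52 now, so the wife offers 14.52, keeping 85.48.
Round 2 (the husband proposes): the wife can get 85.48 next round, worth 0.92 × 85.48 = 78.6416 now; the husband offers that and keeps 21.3584.
So by rejecting in round 1, the husband gets 21.3584 next round, worth 0.55 × 21.3584 = 11.74712 now.
Offer 18 ≥ 11.74712, so the husband accepts.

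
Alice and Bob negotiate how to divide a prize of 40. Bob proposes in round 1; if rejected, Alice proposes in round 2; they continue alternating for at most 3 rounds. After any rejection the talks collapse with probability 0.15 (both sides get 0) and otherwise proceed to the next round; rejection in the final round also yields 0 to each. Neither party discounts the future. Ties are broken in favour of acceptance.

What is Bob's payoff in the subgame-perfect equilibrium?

34.9

Round 3 (Bob proposes): rejection yields 0 for Alice; Bob offers 0 and keeps 40.
Round 2 (Alice proposes): rejecting gives Bob an expected 0.85 × 40 = 34, so Alice offers 34, keeping 6.
Round 1 (Bob proposes): rejecting gives Alice an expected 0.85 × 6 = 5.1; Bob offers that and keeps 34.9.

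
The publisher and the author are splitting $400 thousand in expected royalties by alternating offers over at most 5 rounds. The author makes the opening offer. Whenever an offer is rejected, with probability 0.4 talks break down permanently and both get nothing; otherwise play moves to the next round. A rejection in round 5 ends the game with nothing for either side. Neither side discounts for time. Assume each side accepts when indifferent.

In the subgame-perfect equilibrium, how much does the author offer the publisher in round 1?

130.56

Round 5 (the author proposes): the publisher will accept anything ≥ 0, so the author offers 0 and keeps 400.
Round 4 (the publisher proposes): rejecting gives the author an expected 0.6 × 400 = 240; the publisher offers that and keeps 160.
Round 3 (the author proposes): rejecting gives the publisher an expected 0.6 × 160 = 96; the author offers that and keeps 304.
Round 2 (the publisher proposes): rejecting gives the author an expected 0.6 × 304 = 182.4. The publisher offers 182.4 and keeps 400 − 182.4 = 217.6.
Round 1 (the author proposes): rejecting gives the publisher an expected 0.6 × 217.6 = 130.56. The author offers 130.56 and keeps 400 − 130.56 = 269.44.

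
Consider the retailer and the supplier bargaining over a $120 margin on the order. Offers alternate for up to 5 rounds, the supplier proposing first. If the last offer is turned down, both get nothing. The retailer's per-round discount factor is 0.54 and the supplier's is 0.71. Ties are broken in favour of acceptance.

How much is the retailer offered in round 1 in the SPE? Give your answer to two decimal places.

26.00

Round 5 (the supplier proposes): the retailer will accept anything ≥ 0, so the supplier offers 0 and keeps 120.
Round 4 (the retailer proposes): the supplier can get 120 next round, worth 0.71 × 120 = 85.2 now. The retailer offers 85.2 and keeps 120 − 85.2 = 34.8.
Round 3 (the supplier proposes): the retailer can get 34.8 next round, worth 0.54 × 34.8 = 18.792 now. The supplier offers 18.792 and keeps 120 − 18.792 = 101.208.
Round 2 (the retailer proposes): the supplier can get 101.208 next round, worth 0.71 × 101.208 = 71.85768 now, so the retailer offers 71.85768, keeping 48.14232.
Round 1 (the supplier proposes): the retailer can get 48.14232 next round, worth 0.54 × 48.14232 = 25.9968528 now, so the supplier offers 25.9968528, keeping 94.0031472.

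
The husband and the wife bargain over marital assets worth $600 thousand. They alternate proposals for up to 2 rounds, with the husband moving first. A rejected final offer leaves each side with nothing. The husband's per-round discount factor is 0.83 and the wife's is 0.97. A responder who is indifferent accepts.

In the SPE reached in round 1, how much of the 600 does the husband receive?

18

Round 2 (the wife proposes): rejection yields 0 for the husband; the wife offers 0 and keeps 600.
Round 1 (the husband proposes): the wife can get 600 next round, worth 0.97 × 600 = 582 now. The husband offers 582 and keeps 600 − 582 = 18.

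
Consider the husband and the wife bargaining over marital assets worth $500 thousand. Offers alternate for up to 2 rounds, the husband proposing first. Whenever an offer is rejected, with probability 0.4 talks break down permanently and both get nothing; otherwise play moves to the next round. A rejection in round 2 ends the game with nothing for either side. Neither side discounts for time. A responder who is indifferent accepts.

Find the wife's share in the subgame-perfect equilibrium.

300

Round 2 (the wife proposes): the husband will accept anything ≥ 0, so the wife offers 0 and keeps 500.
Round 1 (the husband proposes): rejecting gives the wife an expected 0.6 × 500 = 300; the husband offers that and keeps 200.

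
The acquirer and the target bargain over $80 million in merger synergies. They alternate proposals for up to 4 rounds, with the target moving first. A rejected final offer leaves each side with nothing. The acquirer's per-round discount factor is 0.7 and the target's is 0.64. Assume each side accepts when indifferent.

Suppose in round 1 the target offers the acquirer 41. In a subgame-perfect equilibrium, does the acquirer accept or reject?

Round 4 (the acquirer proposes): rejection yields 0 for the target; the acquirer offers 0 and keeps 80.
Round 3 (the target proposes): the acquirer can get 80 next round, worth 0.7 × 80 = 56 now; the target offers that and keeps 24.
Round 2 (the acquirer proposes): the target can get 24 next round, worth 0.64 × 24 = 15.36 now. The acquirer offers 15.36 and keeps 80 − 15.36 = 64.64.
So by rejecting in round 1, the acquirer gets 64.64 next round, worth 0.7 × 64.64 = 45.248 now.
Offer 41 < 45.248, so the acquirer rejects.

Reject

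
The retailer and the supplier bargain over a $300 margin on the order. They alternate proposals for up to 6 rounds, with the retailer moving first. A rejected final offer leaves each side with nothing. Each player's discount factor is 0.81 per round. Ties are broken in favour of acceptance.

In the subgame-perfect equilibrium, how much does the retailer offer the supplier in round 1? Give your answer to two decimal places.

181.07

By backward induction:
Round 6 (the supplier proposes): rejection yields 0 for the retailer; the supplier offers 0 and keeps 300.
Round 5 (the retailer proposes): the supplier can get 300 next round, worth 0.81 × 300 = 243 now, so the retailer offers 243, keeping 57.
Round 4 (the supplier proposes): the retailer can get 57 next round, worth 0.81 × 57 = 46.17 now, so the supplier offers 46.17, keeping 253.83.
Round 3 (the retailer proposes): the supplier can get 253.83 next round, worth 0.81 × 253.83 = 205.6023 now. The retailer offers 205.6023 and keeps 300 − 205.6023 = 94.3977.
Round 2 (the supplier proposes): the retailer can get 94.3977 next round, worth 0.81 × 94.3977 = 76.462137 now, so the supplier offers 76.462137, keeping 223.537863.
Round 1 (the retailer proposes): the supplier can get 223.537863 next round, worth 0.81 × 223.537863 = 181.06566903 now, so the retailer offers 181.06566903, keeping 118.93433097.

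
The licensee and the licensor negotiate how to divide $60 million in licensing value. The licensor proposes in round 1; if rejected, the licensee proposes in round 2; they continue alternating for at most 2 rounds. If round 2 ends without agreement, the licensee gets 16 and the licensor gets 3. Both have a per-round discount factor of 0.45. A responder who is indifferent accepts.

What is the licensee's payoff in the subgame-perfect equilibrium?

Solve by backward induction from round 2.
Round 2 (the licensee proposes): the licensor gets 3 if talks fail, so the licensee offers 3 and keeps 57.
Round 1 (the licensor proposes): the licensee can get 57 next round, worth 0.45 × 57 = 25.65 now. The licensor offers 25.65 and keeps 60 − 25.65 = 34.35.

25.65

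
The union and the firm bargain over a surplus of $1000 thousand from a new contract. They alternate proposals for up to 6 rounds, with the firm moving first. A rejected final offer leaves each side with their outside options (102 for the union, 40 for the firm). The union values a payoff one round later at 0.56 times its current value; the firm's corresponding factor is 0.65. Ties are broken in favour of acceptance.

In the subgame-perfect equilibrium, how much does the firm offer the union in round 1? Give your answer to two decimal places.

Solve by backward induction from round 6.
Round 6 (the union proposes): the firm gets 40 if talks fail, so the union offers 40 and keeps 960.
Round 5 (the firm proposes): the union can get 960 next round, worth 0.56 × 960 = 537.6 now. The firm offers 537.6 and keeps 1000 − 537.6 = 462.4.
Round 4 (the union proposes): the firm can get 462.4 next round, worth 0.65 × 462.4 = 300.56 now; the union offers that and keeps 699.44.
Round 3 (the firm proposes): the union can get 699.44 next round, worth 0.56 × 699.44 = 391.6864 now; the firm offers that and keeps 608.3136.
Round 2 (the union proposes): the firm can get 608.3136 next round, worth 0.65 × 608.3136 = 395.40384 now, so the union offers 395.40384, keeping 604.59616.
Round 1 (the firm proposes): the union can get 604.59616 next round, worth 0.56 × 604.59616 = 338.5738496 now; the firm offers that and keeps 661.4261504.

338.57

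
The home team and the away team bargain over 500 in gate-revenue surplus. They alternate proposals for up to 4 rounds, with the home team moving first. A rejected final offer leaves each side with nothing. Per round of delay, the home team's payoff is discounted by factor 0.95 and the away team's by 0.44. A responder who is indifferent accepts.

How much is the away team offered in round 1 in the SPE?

102.96

Round 4 (the away team proposes): rejection yields 0 for the home team; the away team offers 0 and keeps 500.
Round 3 (the home team proposes): the away team can get 500 next round, worth 0.44 × 500 = 220 now; the home team offers that and keeps 280.
Round 2 (the away team proposes): the home team can get 280 next round, worth 0.95 × 280 = 266 now; the away team offers that and keeps 234.
Round 1 (the home team proposes): the away team can get 234 next round, worth 0.44 × 234 = 102.96 now. The home team offers 102.96 and keeps 500 − 102.96 = 397.04.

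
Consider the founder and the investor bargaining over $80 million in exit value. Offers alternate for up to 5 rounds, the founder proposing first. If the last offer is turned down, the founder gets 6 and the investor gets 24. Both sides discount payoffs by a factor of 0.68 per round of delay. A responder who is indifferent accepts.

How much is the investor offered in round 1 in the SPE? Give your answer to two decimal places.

Round 5 (the founder proposes): the investor gets 24 if talks fail, so the founder offers 24 and keeps 56.
Round 4 (the investor proposes): the founder can get 56 next round, worth 0.68 × 56 = 38.08 now; the investor offers that and keeps 41.92.
Round 3 (the founder proposes): the investor can get 41.92 next round, worth 0.68 × 41.92 = 28.5056 now, so the founder offers 28.5056, keeping 51.4944.
Round 2 (the investor proposes): the founder can get 51.4944 next round, worth 0.68 × 51.4944 = 35.016192 now, so the investor offers 35.016192, keeping 44.983808.
Round 1 (the founder proposes): the investor can get 44.983808 next round, worth 0.68 × 44.983808 = 30.58898944 now, so the founder offers 30.58898944, keeping 49.41101056.

30.59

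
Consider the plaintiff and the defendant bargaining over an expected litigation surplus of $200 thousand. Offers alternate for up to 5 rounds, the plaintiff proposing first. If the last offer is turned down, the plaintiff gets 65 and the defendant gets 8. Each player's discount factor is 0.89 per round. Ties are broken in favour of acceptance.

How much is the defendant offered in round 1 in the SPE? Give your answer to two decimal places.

Round 5 (the plaintiff proposes): the defendant gets 8 if talks fail, so the plaintiff offers 8 and keeps 192.
Round 4 (the defendant proposes): the plaintiff can get 192 next round, worth 0.89 × 192 = 170.88 now; the defendant offers that and keeps 29.12.
Round 3 (the plaintiff proposes): the defendant can get 29.12 next round, worth 0.89 × 29.12 = 25.9168 now. The plaintiff offers 25.9168 and keeps 200 − 25.9168 = 174.0832.
Round 2 (the defendant proposes): the plaintiff can get 174.0832 next round, worth 0.89 × 174.0832 = 154.934048 now. The defendant offers 154.934048 and keeps 200 − 154.934048 = 45.065952.
Round 1 (the plaintiff proposes): the defendant can get 45.065952 next round, worth 0.89 × 45.065952 = 40.10869728 now; the plaintiff offers that and keeps 159.89130272.

40.11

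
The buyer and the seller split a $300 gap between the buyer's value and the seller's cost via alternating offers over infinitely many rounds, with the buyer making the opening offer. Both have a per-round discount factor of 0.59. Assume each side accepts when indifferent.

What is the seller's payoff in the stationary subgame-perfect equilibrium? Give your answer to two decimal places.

When the buyer proposes, the seller accepts any offer worth at least 0.59 times what the seller would get by proposing next round; and vice versa.
This gives x = 300 − 0.59y and y = 300 − 0.59x, where x and y are each side's share when it proposes.
Hence (1 − 0.59·0.59)x = 300(1 − 0.59), i.e. 0.6519·x = 123.
x ≈ 188.6792; the seller's share is 300 − x ≈ 111.3208.

111.32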